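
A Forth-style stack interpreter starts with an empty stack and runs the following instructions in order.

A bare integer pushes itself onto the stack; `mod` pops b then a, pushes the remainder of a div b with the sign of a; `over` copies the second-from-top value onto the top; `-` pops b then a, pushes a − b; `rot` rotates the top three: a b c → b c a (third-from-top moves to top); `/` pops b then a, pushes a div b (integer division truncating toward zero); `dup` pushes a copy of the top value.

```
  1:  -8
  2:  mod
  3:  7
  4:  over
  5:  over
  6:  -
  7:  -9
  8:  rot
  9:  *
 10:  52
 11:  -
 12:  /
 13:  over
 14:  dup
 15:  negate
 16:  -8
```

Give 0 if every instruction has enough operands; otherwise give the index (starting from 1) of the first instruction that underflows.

-8 : -8
mod  — needs 2 operands, stack has 1 → underflow

2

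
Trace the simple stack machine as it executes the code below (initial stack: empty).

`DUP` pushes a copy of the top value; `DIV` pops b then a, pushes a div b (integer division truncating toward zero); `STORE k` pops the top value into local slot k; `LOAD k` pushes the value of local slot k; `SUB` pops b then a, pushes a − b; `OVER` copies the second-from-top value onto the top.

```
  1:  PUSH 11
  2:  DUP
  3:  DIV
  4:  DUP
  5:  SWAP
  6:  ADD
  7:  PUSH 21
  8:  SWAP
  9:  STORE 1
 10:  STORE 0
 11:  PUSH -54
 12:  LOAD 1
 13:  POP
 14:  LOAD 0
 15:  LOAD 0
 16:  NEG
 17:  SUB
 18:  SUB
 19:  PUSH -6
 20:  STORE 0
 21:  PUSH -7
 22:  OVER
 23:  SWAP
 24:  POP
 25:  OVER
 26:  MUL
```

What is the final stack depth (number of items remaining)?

2

PUSH 11  -> [11]
DUP      -> [11, 11]
DIV      -> [1]
DUP      -> [1, 1]
SWAP     -> [1, 1]
ADD      -> [2]
PUSH 21  -> [2, 21]
SWAP     -> [21, 2]
STORE 1  -> [21]
STORE 0  -> []
PUSH -54 -> [-54]
LOAD 1   -> [-54, 2]
POP      -> [-54]
LOAD 0   -> [-54, 21]
LOAD 0   -> [-54, 21, 21]
NEG      -> [-54, 21, -21]
SUB      -> [-54, 42]
SUB      -> [-96]
PUSH -6  -> [-96, -6]
STORE 0  -> [-96]
PUSH -7  -> [-96, -7]
OVER     -> [-96, -7, -96]
SWAP     -> [-96, -96, -7]
POP      -> [-96, -96]
OVER     -> [-96, -96, -96]
MUL      -> [-96, 9216]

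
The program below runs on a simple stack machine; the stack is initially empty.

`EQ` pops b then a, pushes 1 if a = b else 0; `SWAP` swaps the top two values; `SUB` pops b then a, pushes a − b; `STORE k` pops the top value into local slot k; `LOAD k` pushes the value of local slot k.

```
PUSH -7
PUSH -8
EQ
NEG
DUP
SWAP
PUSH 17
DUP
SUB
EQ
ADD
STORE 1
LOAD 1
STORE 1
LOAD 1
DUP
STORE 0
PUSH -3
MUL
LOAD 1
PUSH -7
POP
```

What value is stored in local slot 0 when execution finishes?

PUSH -7 : [-7]
PUSH -8 : [-7, -8]
EQ      : [0]
NEG     : [0]
DUP     : [0, 0]
SWAP    : [0, 0]
PUSH 17 : [0, 0, 17]
DUP     : [0, 0, 17, 17]
SUB     : [0, 0, 0]
EQ      : [0, 1]
ADD     : [1]
STORE 1 : []
LOAD 1  : [1]
STORE 1 : []
LOAD 1  : [1]
DUP     : [1, 1]
STORE 0 : [1]
PUSH -3 : [1, -3]
MUL     : [-3]
LOAD 1  : [-3, 1]
PUSH -7 : [-3, 1, -7]
POP     : [-3, 1]

1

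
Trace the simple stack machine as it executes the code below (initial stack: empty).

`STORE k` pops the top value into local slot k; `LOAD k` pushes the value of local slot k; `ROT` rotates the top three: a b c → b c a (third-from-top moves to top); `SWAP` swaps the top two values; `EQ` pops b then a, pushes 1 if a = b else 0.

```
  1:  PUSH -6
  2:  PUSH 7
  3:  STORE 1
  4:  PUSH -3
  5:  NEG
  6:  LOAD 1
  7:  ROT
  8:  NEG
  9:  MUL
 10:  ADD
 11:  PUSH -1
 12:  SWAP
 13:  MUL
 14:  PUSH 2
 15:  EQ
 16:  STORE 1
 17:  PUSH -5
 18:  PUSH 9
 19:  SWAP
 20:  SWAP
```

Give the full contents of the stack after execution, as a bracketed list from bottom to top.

PUSH -6  [-6]
PUSH 7   [-6, 7]
STORE 1  [-6]
PUSH -3  [-6, -3]
NEG      [-6, 3]
LOAD 1   [-6, 3, 7]
ROT      [3, 7, -6]
NEG      [3, 7, 6]
MUL      [3, 42]
ADD      [45]
PUSH -1  [45, -1]
SWAP     [-1, 45]
MUL      [-45]
PUSH 2   [-45, 2]
EQ       [0]
STORE 1  []
PUSH -5  [-5]
PUSH 9   [-5, 9]
SWAP     [9, -5]
SWAP     [-5, 9]

[-5, 9]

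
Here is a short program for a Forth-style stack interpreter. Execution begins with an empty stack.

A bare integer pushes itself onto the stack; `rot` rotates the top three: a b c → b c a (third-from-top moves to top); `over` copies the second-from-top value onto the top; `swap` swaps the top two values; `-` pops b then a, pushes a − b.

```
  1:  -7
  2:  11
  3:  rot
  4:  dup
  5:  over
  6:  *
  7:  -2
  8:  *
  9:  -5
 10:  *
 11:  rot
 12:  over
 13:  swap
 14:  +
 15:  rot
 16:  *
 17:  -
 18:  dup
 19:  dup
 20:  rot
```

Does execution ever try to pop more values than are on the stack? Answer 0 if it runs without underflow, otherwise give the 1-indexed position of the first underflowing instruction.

3

-7 -> [-7]
11 -> [-7, 11]
rot  — needs 3 operands, stack has 2 → underflow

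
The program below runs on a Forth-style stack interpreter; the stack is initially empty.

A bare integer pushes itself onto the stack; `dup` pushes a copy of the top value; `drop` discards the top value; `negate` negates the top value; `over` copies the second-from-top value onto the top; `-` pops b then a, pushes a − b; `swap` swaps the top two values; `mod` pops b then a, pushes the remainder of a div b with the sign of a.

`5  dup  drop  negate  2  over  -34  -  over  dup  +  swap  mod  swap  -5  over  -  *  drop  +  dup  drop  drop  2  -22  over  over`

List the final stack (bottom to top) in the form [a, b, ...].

5       [5]
dup     [5, 5]
drop    [5]
negate  [-5]
2       [-5, 2]
over    [-5, 2, -5]
-34     [-5, 2, -5, -34]
-       [-5, 2, 29]
over    [-5, 2, 29, 2]
dup     [-5, 2, 29, 2, 2]
+       [-5, 2, 29, 4]
swap    [-5, 2, 4, 29]
mod     [-5, 2, 4]
swap    [-5, 4, 2]
-5      [-5, 4, 2, -5]
over    [-5, 4, 2, -5, 2]
-       [-5, 4, 2, -7]
*       [-5, 4, -14]
drop    [-5, 4]
+       [-1]
dup     [-1, -1]
drop    [-1]
drop    []
2       [2]
-22     [2, -22]
over    [2, -22, 2]
over    [2, -22, 2, -22]

[2, -22, 2, -22]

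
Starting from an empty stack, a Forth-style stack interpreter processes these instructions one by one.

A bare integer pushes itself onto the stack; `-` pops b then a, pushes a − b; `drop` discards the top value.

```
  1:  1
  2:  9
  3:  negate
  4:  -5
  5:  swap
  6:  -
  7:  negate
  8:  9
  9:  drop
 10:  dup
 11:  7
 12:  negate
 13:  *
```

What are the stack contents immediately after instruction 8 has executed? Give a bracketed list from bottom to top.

1      → 1
9      → 1 9
negate → 1 -9
-5     → 1 -9 -5
swap   → 1 -5 -9
-      → 1 4
negate → 1 -4
9      → 1 -4 9

[1, -4, 9]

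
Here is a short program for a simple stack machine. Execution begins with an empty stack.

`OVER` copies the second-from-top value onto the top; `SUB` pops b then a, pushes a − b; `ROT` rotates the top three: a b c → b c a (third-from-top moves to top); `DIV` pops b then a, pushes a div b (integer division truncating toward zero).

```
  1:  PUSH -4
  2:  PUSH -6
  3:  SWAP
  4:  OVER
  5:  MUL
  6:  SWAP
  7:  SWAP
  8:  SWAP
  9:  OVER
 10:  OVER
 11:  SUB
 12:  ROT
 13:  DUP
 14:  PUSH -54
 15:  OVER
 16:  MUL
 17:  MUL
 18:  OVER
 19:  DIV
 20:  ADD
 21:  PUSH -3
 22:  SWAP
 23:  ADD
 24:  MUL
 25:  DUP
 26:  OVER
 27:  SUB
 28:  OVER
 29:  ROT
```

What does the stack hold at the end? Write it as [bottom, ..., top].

PUSH -4   [-4]
PUSH -6   [-4, -6]
SWAP      [-6, -4]
OVER      [-6, -4, -6]
MUL       [-6, 24]
SWAP      [24, -6]
SWAP      [-6, 24]
SWAP      [24, -6]
OVER      [24, -6, 24]
OVER      [24, -6, 24, -6]
SUB       [24, -6, 30]
ROT       [-6, 30, 24]
DUP       [-6, 30, 24, 24]
PUSH -54  [-6, 30, 24, 24, -54]
OVER      [-6, 30, 24, 24, -54, 24]
MUL       [-6, 30, 24, 24, -1296]
MUL       [-6, 30, 24, -31104]
OVER      [-6, 30, 24, -31104, 24]
DIV       [-6, 30, 24, -1296]
ADD       [-6, 30, -1272]
PUSH -3   [-6, 30, -1272, -3]
SWAP      [-6, 30, -3, -1272]
ADD       [-6, 30, -1275]
MUL       [-6, -38250]
DUP       [-6, -38250, -38250]
OVER      [-6, -38250, -38250, -38250]
SUB       [-6, -38250, 0]
OVER      [-6, -38250, 0, -38250]
ROT       [-6, 0, -38250, -38250]

[-6, 0, -38250, -38250]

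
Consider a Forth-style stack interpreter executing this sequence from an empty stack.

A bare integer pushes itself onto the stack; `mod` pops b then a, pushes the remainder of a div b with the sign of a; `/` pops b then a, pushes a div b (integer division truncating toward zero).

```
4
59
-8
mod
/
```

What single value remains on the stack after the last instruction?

4    [4]
59   [4, 59]
-8   [4, 59, -8]
mod  [4, 3]
/    [1]

1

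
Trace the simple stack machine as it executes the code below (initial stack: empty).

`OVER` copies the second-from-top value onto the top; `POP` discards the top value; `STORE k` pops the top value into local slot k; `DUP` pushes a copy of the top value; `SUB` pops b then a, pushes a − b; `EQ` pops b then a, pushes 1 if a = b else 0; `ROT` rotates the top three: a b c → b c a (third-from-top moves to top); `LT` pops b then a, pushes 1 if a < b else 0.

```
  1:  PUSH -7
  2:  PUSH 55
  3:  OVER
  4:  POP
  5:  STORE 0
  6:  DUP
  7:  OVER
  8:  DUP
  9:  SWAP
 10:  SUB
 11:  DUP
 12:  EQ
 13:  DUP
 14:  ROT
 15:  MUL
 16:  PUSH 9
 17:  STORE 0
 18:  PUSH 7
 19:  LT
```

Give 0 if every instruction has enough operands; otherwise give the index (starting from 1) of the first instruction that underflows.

PUSH -7 → -7
PUSH 55 → -7 55
OVER    → -7 55 -7
POP     → -7 55
STORE 0 → -7
DUP     → -7 -7
OVER    → -7 -7 -7
DUP     → -7 -7 -7 -7
SWAP    → -7 -7 -7 -7
SUB     → -7 -7 0
DUP     → -7 -7 0 0
EQ      → -7 -7 1
DUP     → -7 -7 1 1
ROT     → -7 1 1 -7
MUL     → -7 1 -7
PUSH 9  → -7 1 -7 9
STORE 0 → -7 1 -7
PUSH 7  → -7 1 -7 7
LT      → -7 1 1

0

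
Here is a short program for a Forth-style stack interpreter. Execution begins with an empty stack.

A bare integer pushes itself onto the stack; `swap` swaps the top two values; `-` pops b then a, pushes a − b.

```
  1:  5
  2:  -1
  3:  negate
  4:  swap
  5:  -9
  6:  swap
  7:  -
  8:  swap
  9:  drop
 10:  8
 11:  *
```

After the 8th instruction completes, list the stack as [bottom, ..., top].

5      → [5]
-1     → [5, -1]
negate → [5, 1]
swap   → [1, 5]
-9     → [1, 5, -9]
swap   → [1, -9, 5]
-      → [1, -14]
swap   → [-14, 1]

[-14, 1]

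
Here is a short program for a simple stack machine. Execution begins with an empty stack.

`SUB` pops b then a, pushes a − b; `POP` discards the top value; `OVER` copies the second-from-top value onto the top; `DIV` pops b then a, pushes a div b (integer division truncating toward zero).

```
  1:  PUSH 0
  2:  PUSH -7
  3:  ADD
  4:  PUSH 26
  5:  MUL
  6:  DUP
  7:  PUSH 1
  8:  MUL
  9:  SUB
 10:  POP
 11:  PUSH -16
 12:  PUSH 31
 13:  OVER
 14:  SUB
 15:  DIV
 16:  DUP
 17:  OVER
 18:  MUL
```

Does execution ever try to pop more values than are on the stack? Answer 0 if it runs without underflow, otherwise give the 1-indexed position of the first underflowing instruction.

PUSH 0   : [0]
PUSH -7  : [0, -7]
ADD      : [-7]
PUSH 26  : [-7, 26]
MUL      : [-182]
DUP      : [-182, -182]
PUSH 1   : [-182, -182, 1]
MUL      : [-182, -182]
SUB      : [0]
POP      : []
PUSH -16 : [-16]
PUSH 31  : [-16, 31]
OVER     : [-16, 31, -16]
SUB      : [-16, 47]
DIV      : [0]
DUP      : [0, 0]
OVER     : [0, 0, 0]
MUL      : [0, 0]

0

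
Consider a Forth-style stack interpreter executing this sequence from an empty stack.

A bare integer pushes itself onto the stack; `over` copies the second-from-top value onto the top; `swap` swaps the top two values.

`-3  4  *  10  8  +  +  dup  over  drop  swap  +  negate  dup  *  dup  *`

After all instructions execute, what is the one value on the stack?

-3      [-3]
4       [-3, 4]
*       [-12]
10      [-12, 10]
8       [-12, 10, 8]
+       [-12, 18]
+       [6]
dup     [6, 6]
over    [6, 6, 6]
drop    [6, 6]
swap    [6, 6]
+       [12]
negate  [-12]
dup     [-12, -12]
*       [144]
dup     [144, 144]
*       [20736]

20736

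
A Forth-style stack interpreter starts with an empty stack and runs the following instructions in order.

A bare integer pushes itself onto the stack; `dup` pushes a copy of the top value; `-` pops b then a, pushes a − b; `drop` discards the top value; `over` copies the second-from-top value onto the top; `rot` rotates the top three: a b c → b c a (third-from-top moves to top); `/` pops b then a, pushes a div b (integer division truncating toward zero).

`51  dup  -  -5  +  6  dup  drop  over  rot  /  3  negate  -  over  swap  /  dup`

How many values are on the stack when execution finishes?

51     -> [51]
dup    -> [51, 51]
-      -> [0]
-5     -> [0, -5]
+      -> [-5]
6      -> [-5, 6]
dup    -> [-5, 6, 6]
drop   -> [-5, 6]
over   -> [-5, 6, -5]
rot    -> [6, -5, -5]
/      -> [6, 1]
3      -> [6, 1, 3]
negate -> [6, 1, -3]
-      -> [6, 4]
over   -> [6, 4, 6]
swap   -> [6, 6, 4]
/      -> [6, 1]
dup    -> [6, 1, 1]

3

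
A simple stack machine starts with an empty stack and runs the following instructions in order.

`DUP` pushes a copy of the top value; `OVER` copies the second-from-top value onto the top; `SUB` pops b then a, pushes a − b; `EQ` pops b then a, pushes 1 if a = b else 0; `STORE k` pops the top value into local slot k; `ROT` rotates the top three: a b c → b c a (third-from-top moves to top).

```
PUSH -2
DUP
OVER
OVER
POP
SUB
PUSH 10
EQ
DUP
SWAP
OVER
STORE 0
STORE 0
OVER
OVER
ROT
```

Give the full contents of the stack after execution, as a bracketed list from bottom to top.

PUSH -2  [-2]
DUP      [-2, -2]
OVER     [-2, -2, -2]
OVER     [-2, -2, -2, -2]
POP      [-2, -2, -2]
SUB      [-2, 0]
PUSH 10  [-2, 0, 10]
EQ       [-2, 0]
DUP      [-2, 0, 0]
SWAP     [-2, 0, 0]
OVER     [-2, 0, 0, 0]
STORE 0  [-2, 0, 0]
STORE 0  [-2, 0]
OVER     [-2, 0, -2]
OVER     [-2, 0, -2, 0]
ROT      [-2, -2, 0, 0]

[-2, -2, 0, 0]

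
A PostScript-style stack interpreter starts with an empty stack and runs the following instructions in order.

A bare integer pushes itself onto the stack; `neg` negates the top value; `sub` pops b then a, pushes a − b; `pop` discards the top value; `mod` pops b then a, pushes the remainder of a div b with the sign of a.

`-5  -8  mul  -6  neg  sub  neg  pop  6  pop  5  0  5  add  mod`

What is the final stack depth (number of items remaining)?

-5   -5
-8   -5 -8
mul  40
-6   40 -6
neg  40 6
sub  34
neg  -34
pop  (empty)
6    6
pop  (empty)
5    5
0    5 0
5    5 0 5
add  5 5
mod  0

1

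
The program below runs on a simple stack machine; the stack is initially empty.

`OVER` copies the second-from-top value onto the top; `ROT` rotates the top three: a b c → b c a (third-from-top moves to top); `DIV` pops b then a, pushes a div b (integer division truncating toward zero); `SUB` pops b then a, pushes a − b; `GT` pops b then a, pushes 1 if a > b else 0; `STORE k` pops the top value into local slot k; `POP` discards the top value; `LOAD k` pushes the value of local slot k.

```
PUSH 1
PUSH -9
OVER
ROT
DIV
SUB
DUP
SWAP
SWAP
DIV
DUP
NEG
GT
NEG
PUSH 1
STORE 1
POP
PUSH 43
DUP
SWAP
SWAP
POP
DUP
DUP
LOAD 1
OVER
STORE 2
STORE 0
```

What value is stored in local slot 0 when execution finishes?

PUSH 1  -> 1
PUSH -9 -> 1 -9
OVER    -> 1 -9 1
ROT     -> -9 1 1
DIV     -> -9 1
SUB     -> -10
DUP     -> -10 -10
SWAP    -> -10 -10
SWAP    -> -10 -10
DIV     -> 1
DUP     -> 1 1
NEG     -> 1 -1
GT      -> 1
NEG     -> -1
PUSH 1  -> -1 1
STORE 1 -> -1
POP     -> (empty)
PUSH 43 -> 43
DUP     -> 43 43
SWAP    -> 43 43
SWAP    -> 43 43
POP     -> 43
DUP     -> 43 43
DUP     -> 43 43 43
LOAD 1  -> 43 43 43 1
OVER    -> 43 43 43 1 43
STORE 2 -> 43 43 43 1
STORE 0 -> 43 43 43

1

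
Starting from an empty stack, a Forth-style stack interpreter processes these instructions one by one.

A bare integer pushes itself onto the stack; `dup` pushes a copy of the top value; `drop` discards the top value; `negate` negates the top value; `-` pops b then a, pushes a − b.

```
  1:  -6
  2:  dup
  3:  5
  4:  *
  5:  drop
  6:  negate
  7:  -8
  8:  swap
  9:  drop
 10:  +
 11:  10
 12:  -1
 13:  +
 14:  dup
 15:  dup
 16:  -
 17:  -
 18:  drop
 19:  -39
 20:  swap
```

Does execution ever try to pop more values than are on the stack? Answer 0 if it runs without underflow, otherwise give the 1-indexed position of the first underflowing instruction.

10

-6      [-6]
dup     [-6, -6]
5       [-6, -6, 5]
*       [-6, -30]
drop    [-6]
negate  [6]
-8      [6, -8]
swap    [-8, 6]
drop    [-8]
+  — needs 2 operands, stack has 1 → underflow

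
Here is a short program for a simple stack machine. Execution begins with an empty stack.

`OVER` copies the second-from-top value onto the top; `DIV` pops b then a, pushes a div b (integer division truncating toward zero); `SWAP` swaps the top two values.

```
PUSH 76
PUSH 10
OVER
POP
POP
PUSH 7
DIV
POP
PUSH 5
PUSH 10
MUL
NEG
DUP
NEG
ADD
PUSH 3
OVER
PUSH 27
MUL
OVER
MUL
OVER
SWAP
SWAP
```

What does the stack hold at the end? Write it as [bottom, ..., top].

[0, 3, 0, 3]

PUSH 76 -> [76]
PUSH 10 -> [76, 10]
OVER    -> [76, 10, 76]
POP     -> [76, 10]
POP     -> [76]
PUSH 7  -> [76, 7]
DIV     -> [10]
POP     -> []
PUSH 5  -> [5]
PUSH 10 -> [5, 10]
MUL     -> [50]
NEG     -> [-50]
DUP     -> [-50, -50]
NEG     -> [-50, 50]
ADD     -> [0]
PUSH 3  -> [0, 3]
OVER    -> [0, 3, 0]
PUSH 27 -> [0, 3, 0, 27]
MUL     -> [0, 3, 0]
OVER    -> [0, 3, 0, 3]
MUL     -> [0, 3, 0]
OVER    -> [0, 3, 0, 3]
SWAP    -> [0, 3, 3, 0]
SWAP    -> [0, 3, 0, 3]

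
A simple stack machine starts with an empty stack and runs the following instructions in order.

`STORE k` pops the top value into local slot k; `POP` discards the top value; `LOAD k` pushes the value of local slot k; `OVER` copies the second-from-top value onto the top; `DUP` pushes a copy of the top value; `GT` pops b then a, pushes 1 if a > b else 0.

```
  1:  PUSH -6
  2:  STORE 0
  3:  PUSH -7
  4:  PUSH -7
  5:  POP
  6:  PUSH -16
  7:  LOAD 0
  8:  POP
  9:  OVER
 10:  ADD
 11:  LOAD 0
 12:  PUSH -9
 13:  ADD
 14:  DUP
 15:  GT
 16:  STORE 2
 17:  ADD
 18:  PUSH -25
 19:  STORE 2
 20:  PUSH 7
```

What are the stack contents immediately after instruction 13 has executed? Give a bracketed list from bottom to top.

PUSH -6   -6
STORE 0   (empty)
PUSH -7   -7
PUSH -7   -7 -7
POP       -7
PUSH -16  -7 -16
LOAD 0    -7 -16 -6
POP       -7 -16
OVER      -7 -16 -7
ADD       -7 -23
LOAD 0    -7 -23 -6
PUSH -9   -7 -23 -6 -9
ADD       -7 -23 -15

[-7, -23, -15]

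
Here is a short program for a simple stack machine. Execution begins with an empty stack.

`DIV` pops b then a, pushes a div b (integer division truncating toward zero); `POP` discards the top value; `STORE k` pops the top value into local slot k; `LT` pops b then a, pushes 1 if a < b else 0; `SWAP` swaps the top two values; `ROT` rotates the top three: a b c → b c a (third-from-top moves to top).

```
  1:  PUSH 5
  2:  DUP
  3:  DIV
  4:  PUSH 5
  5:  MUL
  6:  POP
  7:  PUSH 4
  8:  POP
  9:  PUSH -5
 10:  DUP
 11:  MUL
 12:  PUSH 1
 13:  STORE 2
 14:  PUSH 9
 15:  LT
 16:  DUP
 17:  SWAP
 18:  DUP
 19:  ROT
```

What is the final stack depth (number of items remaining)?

3

PUSH 5  → [5]
DUP     → [5, 5]
DIV     → [1]
PUSH 5  → [1, 5]
MUL     → [5]
POP     → []
PUSH 4  → [4]
POP     → []
PUSH -5 → [-5]
DUP     → [-5, -5]
MUL     → [25]
PUSH 1  → [25, 1]
STORE 2 → [25]
PUSH 9  → [25, 9]
LT      → [0]
DUP     → [0, 0]
SWAP    → [0, 0]
DUP     → [0, 0, 0]
ROT     → [0, 0, 0]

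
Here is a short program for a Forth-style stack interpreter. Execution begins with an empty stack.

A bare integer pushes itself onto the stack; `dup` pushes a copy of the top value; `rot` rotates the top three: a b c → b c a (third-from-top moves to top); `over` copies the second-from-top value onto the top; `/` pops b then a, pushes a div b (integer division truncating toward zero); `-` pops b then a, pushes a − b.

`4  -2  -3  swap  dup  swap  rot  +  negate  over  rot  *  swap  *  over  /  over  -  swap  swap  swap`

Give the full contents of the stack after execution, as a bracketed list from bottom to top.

4       [4]
-2      [4, -2]
-3      [4, -2, -3]
swap    [4, -3, -2]
dup     [4, -3, -2, -2]
swap    [4, -3, -2, -2]
rot     [4, -2, -2, -3]
+       [4, -2, -5]
negate  [4, -2, 5]
over    [4, -2, 5, -2]
rot     [4, 5, -2, -2]
*       [4, 5, 4]
swap    [4, 4, 5]
*       [4, 20]
over    [4, 20, 4]
/       [4, 5]
over    [4, 5, 4]
-       [4, 1]
swap    [1, 4]
swap    [4, 1]
swap    [1, 4]

[1, 4]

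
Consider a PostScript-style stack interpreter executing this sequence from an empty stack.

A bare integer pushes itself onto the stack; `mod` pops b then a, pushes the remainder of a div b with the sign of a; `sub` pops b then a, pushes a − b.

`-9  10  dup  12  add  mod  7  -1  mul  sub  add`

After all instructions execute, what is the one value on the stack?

-9  : -9
10  : -9 10
dup : -9 10 10
12  : -9 10 10 12
add : -9 10 22
mod : -9 10
7   : -9 10 7
-1  : -9 10 7 -1
mul : -9 10 -7
sub : -9 17
add : 8

8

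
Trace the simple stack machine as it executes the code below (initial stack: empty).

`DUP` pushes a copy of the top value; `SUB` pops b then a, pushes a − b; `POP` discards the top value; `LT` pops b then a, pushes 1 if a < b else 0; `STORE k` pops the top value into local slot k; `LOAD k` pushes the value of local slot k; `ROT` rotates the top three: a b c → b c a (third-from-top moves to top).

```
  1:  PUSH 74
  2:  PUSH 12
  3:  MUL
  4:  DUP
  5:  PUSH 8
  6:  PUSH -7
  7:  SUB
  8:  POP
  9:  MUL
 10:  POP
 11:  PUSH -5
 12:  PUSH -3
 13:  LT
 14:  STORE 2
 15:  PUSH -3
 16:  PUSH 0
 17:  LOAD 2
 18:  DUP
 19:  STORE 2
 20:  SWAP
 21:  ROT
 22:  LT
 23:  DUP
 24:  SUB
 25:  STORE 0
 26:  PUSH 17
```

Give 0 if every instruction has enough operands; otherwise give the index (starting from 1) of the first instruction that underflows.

PUSH 74  74
PUSH 12  74 12
MUL      888
DUP      888 888
PUSH 8   888 888 8
PUSH -7  888 888 8 -7
SUB      888 888 15
POP      888 888
MUL      788544
POP      (empty)
PUSH -5  -5
PUSH -3  -5 -3
LT       1
STORE 2  (empty)
PUSH -3  -3
PUSH 0   -3 0
LOAD 2   -3 0 1
DUP      -3 0 1 1
STORE 2  -3 0 1
SWAP     -3 1 0
ROT      1 0 -3
LT       1 0
DUP      1 0 0
SUB      1 0
STORE 0  1
PUSH 17  1 17

0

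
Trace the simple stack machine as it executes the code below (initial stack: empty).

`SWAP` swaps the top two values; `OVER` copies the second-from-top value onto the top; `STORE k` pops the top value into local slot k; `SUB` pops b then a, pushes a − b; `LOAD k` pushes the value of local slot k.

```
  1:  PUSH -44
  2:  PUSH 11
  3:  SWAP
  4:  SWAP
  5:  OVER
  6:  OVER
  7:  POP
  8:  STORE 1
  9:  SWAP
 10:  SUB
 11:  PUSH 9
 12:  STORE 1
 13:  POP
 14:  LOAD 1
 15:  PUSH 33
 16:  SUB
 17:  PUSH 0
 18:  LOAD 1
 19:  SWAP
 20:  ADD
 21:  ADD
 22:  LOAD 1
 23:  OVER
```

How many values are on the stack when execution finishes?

PUSH -44 → -44
PUSH 11  → -44 11
SWAP     → 11 -44
SWAP     → -44 11
OVER     → -44 11 -44
OVER     → -44 11 -44 11
POP      → -44 11 -44
STORE 1  → -44 11
SWAP     → 11 -44
SUB      → 55
PUSH 9   → 55 9
STORE 1  → 55
POP      → (empty)
LOAD 1   → 9
PUSH 33  → 9 33
SUB      → -24
PUSH 0   → -24 0
LOAD 1   → -24 0 9
SWAP     → -24 9 0
ADD      → -24 9
ADD      → -15
LOAD 1   → -15 9
OVER     → -15 9 -15

3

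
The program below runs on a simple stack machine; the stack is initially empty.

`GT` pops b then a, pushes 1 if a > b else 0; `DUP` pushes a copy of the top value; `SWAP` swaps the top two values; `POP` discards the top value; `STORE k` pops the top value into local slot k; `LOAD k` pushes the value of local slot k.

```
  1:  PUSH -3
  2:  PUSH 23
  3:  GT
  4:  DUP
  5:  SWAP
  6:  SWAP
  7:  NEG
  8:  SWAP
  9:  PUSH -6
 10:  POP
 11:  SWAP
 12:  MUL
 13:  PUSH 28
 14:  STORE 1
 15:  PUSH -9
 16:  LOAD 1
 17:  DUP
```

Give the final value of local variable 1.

PUSH -3 → [-3]
PUSH 23 → [-3, 23]
GT      → [0]
DUP     → [0, 0]
SWAP    → [0, 0]
SWAP    → [0, 0]
NEG     → [0, 0]
SWAP    → [0, 0]
PUSH -6 → [0, 0, -6]
POP     → [0, 0]
SWAP    → [0, 0]
MUL     → [0]
PUSH 28 → [0, 28]
STORE 1 → [0]
PUSH -9 → [0, -9]
LOAD 1  → [0, -9, 28]
DUP     → [0, -9, 28, 28]

28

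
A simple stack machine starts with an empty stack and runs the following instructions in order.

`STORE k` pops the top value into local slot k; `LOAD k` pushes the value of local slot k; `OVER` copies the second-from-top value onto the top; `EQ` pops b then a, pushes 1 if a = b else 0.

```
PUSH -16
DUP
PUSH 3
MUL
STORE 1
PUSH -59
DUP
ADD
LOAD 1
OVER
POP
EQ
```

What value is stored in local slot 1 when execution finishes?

-48

PUSH -16 : -16
DUP      : -16 -16
PUSH 3   : -16 -16 3
MUL      : -16 -48
STORE 1  : -16
PUSH -59 : -16 -59
DUP      : -16 -59 -59
ADD      : -16 -118
LOAD 1   : -16 -118 -48
OVER     : -16 -118 -48 -118
POP      : -16 -118 -48
EQ       : -16 0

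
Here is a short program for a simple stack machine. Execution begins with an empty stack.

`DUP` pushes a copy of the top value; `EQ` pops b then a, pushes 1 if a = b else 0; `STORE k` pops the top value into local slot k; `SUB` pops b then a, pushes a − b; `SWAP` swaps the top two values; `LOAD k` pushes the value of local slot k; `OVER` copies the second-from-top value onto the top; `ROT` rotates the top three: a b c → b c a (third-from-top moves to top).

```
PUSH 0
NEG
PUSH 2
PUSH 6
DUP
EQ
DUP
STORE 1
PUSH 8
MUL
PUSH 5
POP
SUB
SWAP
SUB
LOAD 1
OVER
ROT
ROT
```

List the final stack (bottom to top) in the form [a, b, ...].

PUSH 0   [0]
NEG      [0]
PUSH 2   [0, 2]
PUSH 6   [0, 2, 6]
DUP      [0, 2, 6, 6]
EQ       [0, 2, 1]
DUP      [0, 2, 1, 1]
STORE 1  [0, 2, 1]
PUSH 8   [0, 2, 1, 8]
MUL      [0, 2, 8]
PUSH 5   [0, 2, 8, 5]
POP      [0, 2, 8]
SUB      [0, -6]
SWAP     [-6, 0]
SUB      [-6]
LOAD 1   [-6, 1]
OVER     [-6, 1, -6]
ROT      [1, -6, -6]
ROT      [-6, -6, 1]

[-6, -6, 1]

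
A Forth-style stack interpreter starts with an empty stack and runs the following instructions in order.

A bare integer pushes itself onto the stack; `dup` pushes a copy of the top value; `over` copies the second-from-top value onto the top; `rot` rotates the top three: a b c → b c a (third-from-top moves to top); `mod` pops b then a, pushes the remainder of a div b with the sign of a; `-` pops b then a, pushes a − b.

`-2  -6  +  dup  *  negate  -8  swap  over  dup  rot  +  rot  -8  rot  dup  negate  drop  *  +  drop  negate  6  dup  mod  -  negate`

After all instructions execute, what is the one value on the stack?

-8

-2      [-2]
-6      [-2, -6]
+       [-8]
dup     [-8, -8]
*       [64]
negate  [-64]
-8      [-64, -8]
swap    [-8, -64]
over    [-8, -64, -8]
dup     [-8, -64, -8, -8]
rot     [-8, -8, -8, -64]
+       [-8, -8, -72]
rot     [-8, -72, -8]
-8      [-8, -72, -8, -8]
rot     [-8, -8, -8, -72]
dup     [-8, -8, -8, -72, -72]
negate  [-8, -8, -8, -72, 72]
drop    [-8, -8, -8, -72]
*       [-8, -8, 576]
+       [-8, 568]
drop    [-8]
negate  [8]
6       [8, 6]
dup     [8, 6, 6]
mod     [8, 0]
-       [8]
negate  [-8]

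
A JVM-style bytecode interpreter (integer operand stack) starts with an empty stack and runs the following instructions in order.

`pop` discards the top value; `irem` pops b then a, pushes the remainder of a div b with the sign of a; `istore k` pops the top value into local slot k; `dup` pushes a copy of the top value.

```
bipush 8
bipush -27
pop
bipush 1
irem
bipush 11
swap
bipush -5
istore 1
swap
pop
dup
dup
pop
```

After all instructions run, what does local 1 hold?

-5

bipush 8    8
bipush -27  8 -27
pop         8
bipush 1    8 1
irem        0
bipush 11   0 11
swap        11 0
bipush -5   11 0 -5
istore 1    11 0
swap        0 11
pop         0
dup         0 0
dup         0 0 0
pop         0 0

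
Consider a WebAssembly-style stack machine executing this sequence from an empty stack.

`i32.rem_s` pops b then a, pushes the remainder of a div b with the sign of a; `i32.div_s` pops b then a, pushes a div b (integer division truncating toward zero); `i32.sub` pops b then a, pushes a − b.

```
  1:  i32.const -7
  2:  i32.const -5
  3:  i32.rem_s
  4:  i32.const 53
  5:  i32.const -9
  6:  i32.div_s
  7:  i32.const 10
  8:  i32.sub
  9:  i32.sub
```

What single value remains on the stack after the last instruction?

13

i32.const -7 → -7
i32.const -5 → -7 -5
i32.rem_s    → -2
i32.const 53 → -2 53
i32.const -9 → -2 53 -9
i32.div_s    → -2 -5
i32.const 10 → -2 -5 10
i32.sub      → -2 -15
i32.sub      → 13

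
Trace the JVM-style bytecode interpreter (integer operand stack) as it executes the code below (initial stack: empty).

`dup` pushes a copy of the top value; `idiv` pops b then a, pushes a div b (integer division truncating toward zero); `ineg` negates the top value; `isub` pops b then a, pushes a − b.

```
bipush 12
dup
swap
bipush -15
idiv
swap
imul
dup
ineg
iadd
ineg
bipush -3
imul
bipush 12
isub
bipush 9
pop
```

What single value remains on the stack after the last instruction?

-12

bipush 12   12
dup         12 12
swap        12 12
bipush -15  12 12 -15
idiv        12 0
swap        0 12
imul        0
dup         0 0
ineg        0 0
iadd        0
ineg        0
bipush -3   0 -3
imul        0
bipush 12   0 12
isub        -12
bipush 9    -12 9
pop         -12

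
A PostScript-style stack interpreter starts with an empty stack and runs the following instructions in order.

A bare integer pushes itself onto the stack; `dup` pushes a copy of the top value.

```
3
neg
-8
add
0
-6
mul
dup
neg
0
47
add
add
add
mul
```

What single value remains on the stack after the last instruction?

-517

3   → [3]
neg → [-3]
-8  → [-3, -8]
add → [-11]
0   → [-11, 0]
-6  → [-11, 0, -6]
mul → [-11, 0]
dup → [-11, 0, 0]
neg → [-11, 0, 0]
0   → [-11, 0, 0, 0]
47  → [-11, 0, 0, 0, 47]
add → [-11, 0, 0, 47]
add → [-11, 0, 47]
add → [-11, 47]
mul → [-517]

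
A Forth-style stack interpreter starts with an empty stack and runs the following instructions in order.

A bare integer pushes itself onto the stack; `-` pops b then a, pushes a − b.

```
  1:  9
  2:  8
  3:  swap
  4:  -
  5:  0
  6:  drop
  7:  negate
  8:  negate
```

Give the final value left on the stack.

-1

9      : 9
8      : 9 8
swap   : 8 9
-      : -1
0      : -1 0
drop   : -1
negate : 1
negate : -1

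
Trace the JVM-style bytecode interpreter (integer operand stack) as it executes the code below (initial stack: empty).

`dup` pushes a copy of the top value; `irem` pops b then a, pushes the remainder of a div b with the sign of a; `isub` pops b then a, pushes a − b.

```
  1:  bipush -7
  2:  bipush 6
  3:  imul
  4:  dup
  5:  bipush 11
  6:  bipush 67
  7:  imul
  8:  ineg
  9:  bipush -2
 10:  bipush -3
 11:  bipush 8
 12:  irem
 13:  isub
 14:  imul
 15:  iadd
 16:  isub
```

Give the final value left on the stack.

737

bipush -7 → -7
bipush 6  → -7 6
imul      → -42
dup       → -42 -42
bipush 11 → -42 -42 11
bipush 67 → -42 -42 11 67
imul      → -42 -42 737
ineg      → -42 -42 -737
bipush -2 → -42 -42 -737 -2
bipush -3 → -42 -42 -737 -2 -3
bipush 8  → -42 -42 -737 -2 -3 8
irem      → -42 -42 -737 -2 -3
isub      → -42 -42 -737 1
imul      → -42 -42 -737
iadd      → -42 -779
isub      → 737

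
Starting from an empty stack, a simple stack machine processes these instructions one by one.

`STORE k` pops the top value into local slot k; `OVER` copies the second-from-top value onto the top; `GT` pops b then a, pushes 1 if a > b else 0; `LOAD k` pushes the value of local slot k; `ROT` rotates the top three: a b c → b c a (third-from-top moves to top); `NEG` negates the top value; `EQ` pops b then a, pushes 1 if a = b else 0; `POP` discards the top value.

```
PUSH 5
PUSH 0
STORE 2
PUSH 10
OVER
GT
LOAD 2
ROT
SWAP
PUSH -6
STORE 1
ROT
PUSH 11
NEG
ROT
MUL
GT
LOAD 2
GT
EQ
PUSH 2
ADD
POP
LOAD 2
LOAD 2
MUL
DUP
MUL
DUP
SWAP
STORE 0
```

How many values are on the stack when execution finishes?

PUSH 5   5
PUSH 0   5 0
STORE 2  5
PUSH 10  5 10
OVER     5 10 5
GT       5 1
LOAD 2   5 1 0
ROT      1 0 5
SWAP     1 5 0
PUSH -6  1 5 0 -6
STORE 1  1 5 0
ROT      5 0 1
PUSH 11  5 0 1 11
NEG      5 0 1 -11
ROT      5 1 -11 0
MUL      5 1 0
GT       5 1
LOAD 2   5 1 0
GT       5 1
EQ       0
PUSH 2   0 2
ADD      2
POP      (empty)
LOAD 2   0
LOAD 2   0 0
MUL      0
DUP      0 0
MUL      0
DUP      0 0
SWAP     0 0
STORE 0  0

1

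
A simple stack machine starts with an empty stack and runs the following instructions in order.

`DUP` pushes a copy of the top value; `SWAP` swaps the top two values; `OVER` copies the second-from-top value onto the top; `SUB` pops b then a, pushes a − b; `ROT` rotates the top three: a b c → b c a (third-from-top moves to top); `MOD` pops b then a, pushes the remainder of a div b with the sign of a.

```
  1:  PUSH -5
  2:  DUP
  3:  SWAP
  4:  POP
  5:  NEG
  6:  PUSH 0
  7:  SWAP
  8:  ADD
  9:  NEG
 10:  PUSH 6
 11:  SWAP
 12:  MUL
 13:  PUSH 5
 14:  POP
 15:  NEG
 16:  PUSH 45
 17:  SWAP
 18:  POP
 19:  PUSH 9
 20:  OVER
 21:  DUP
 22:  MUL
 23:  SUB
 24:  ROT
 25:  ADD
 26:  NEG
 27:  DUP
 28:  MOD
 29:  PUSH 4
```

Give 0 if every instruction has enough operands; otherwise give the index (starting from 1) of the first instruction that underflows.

PUSH -5 : -5
DUP     : -5 -5
SWAP    : -5 -5
POP     : -5
NEG     : 5
PUSH 0  : 5 0
SWAP    : 0 5
ADD     : 5
NEG     : -5
PUSH 6  : -5 6
SWAP    : 6 -5
MUL     : -30
PUSH 5  : -30 5
POP     : -30
NEG     : 30
PUSH 45 : 30 45
SWAP    : 45 30
POP     : 45
PUSH 9  : 45 9
OVER    : 45 9 45
DUP     : 45 9 45 45
MUL     : 45 9 2025
SUB     : 45 -2016
ROT  — needs 3 operands, stack has 2 → underflow

24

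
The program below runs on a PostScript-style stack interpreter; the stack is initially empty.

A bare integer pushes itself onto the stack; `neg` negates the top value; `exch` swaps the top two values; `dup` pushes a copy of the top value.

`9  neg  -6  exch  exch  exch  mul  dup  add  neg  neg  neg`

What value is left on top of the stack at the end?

9     9
neg   -9
-6    -9 -6
exch  -6 -9
exch  -9 -6
exch  -6 -9
mul   54
dup   54 54
add   108
neg   -108
neg   108
neg   -108

-108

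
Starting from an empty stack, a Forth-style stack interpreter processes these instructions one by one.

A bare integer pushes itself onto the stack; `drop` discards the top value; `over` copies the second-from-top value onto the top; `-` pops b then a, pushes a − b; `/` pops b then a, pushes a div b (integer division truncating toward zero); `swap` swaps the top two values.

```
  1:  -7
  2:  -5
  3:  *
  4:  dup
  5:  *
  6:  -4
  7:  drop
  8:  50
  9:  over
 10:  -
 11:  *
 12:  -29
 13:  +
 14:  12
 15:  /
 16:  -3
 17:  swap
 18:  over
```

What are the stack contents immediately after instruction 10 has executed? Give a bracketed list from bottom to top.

-7   -> -7
-5   -> -7 -5
*    -> 35
dup  -> 35 35
*    -> 1225
-4   -> 1225 -4
drop -> 1225
50   -> 1225 50
over -> 1225 50 1225
-    -> 1225 -1175

[1225, -1175]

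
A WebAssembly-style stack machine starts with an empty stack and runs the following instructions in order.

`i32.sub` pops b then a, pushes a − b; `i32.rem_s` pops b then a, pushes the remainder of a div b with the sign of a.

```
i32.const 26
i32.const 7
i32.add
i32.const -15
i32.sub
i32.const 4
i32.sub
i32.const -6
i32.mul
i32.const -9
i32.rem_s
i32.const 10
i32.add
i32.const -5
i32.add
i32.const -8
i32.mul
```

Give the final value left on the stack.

-16

i32.const 26   26
i32.const 7    26 7
i32.add        33
i32.const -15  33 -15
i32.sub        48
i32.const 4    48 4
i32.sub        44
i32.const -6   44 -6
i32.mul        -264
i32.const -9   -264 -9
i32.rem_s      -3
i32.const 10   -3 10
i32.add        7
i32.const -5   7 -5
i32.add        2
i32.const -8   2 -8
i32.mul        -16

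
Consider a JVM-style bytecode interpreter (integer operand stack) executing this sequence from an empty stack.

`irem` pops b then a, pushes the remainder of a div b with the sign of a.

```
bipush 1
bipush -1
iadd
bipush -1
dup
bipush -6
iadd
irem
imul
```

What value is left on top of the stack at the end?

bipush 1   [1]
bipush -1  [1, -1]
iadd       [0]
bipush -1  [0, -1]
dup        [0, -1, -1]
bipush -6  [0, -1, -1, -6]
iadd       [0, -1, -7]
irem       [0, -1]
imul       [0]

0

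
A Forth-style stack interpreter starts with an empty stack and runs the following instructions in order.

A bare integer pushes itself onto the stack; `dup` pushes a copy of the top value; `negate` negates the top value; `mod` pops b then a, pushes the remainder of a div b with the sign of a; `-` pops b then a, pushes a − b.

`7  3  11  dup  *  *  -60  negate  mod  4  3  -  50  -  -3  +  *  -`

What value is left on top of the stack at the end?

7      → 7
3      → 7 3
11     → 7 3 11
dup    → 7 3 11 11
*      → 7 3 121
*      → 7 363
-60    → 7 363 -60
negate → 7 363 60
mod    → 7 3
4      → 7 3 4
3      → 7 3 4 3
-      → 7 3 1
50     → 7 3 1 50
-      → 7 3 -49
-3     → 7 3 -49 -3
+      → 7 3 -52
*      → 7 -156
-      → 163

163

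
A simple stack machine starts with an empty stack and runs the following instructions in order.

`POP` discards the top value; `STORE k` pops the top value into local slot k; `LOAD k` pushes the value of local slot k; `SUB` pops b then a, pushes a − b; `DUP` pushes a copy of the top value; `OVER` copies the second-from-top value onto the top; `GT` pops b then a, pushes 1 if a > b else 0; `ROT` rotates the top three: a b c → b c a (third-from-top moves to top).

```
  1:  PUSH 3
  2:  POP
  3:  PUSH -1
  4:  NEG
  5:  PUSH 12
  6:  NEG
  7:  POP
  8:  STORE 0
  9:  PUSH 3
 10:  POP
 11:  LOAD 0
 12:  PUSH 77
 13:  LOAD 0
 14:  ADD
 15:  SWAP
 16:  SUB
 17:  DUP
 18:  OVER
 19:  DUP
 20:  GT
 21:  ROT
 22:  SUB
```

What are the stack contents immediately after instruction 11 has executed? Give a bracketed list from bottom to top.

PUSH 3  : 3
POP     : (empty)
PUSH -1 : -1
NEG     : 1
PUSH 12 : 1 12
NEG     : 1 -12
POP     : 1
STORE 0 : (empty)
PUSH 3  : 3
POP     : (empty)
LOAD 0  : 1

[1]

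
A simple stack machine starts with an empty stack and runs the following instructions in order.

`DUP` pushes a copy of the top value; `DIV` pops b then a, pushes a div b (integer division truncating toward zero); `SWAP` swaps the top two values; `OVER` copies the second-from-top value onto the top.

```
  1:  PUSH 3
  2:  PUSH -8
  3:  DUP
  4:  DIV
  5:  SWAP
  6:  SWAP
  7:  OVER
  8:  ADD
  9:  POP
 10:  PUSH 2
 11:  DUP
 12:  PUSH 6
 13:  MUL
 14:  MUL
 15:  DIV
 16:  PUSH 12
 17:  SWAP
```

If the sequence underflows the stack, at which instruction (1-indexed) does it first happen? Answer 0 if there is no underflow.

0

PUSH 3  → [3]
PUSH -8 → [3, -8]
DUP     → [3, -8, -8]
DIV     → [3, 1]
SWAP    → [1, 3]
SWAP    → [3, 1]
OVER    → [3, 1, 3]
ADD     → [3, 4]
POP     → [3]
PUSH 2  → [3, 2]
DUP     → [3, 2, 2]
PUSH 6  → [3, 2, 2, 6]
MUL     → [3, 2, 12]
MUL     → [3, 24]
DIV     → [0]
PUSH 12 → [0, 12]
SWAP    → [12, 0]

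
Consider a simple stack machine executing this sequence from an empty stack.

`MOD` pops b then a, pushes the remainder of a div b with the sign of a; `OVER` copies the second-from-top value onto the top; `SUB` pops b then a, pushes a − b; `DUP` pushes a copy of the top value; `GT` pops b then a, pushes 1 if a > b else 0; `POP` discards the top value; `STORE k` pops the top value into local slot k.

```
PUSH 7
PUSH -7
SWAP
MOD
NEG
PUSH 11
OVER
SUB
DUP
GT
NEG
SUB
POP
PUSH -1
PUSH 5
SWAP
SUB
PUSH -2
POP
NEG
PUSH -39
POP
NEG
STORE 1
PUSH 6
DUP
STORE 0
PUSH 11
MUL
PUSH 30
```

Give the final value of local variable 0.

6

PUSH 7   → [7]
PUSH -7  → [7, -7]
SWAP     → [-7, 7]
MOD      → [0]
NEG      → [0]
PUSH 11  → [0, 11]
OVER     → [0, 11, 0]
SUB      → [0, 11]
DUP      → [0, 11, 11]
GT       → [0, 0]
NEG      → [0, 0]
SUB      → [0]
POP      → []
PUSH -1  → [-1]
PUSH 5   → [-1, 5]
SWAP     → [5, -1]
SUB      → [6]
PUSH -2  → [6, -2]
POP      → [6]
NEG      → [-6]
PUSH -39 → [-6, -39]
POP      → [-6]
NEG      → [6]
STORE 1  → []
PUSH 6   → [6]
DUP      → [6, 6]
STORE 0  → [6]
PUSH 11  → [6, 11]
MUL      → [66]
PUSH 30  → [66, 30]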